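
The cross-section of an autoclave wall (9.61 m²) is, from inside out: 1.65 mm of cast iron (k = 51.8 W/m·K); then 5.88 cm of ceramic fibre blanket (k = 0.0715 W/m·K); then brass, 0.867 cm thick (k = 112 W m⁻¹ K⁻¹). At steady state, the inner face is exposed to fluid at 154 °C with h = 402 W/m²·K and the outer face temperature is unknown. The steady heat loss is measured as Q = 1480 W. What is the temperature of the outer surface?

T_out = 26.9 °C

Sum the resistances:
  R_conv,in = 1/(hA) = 1/(402·9.61) = 2.589×10^-4 K/W
  R_cast iron = L/(kA) = 0.00165/(51.8·9.61) = 3.315×10^-6 K/W
  R_ceramic fibre blanket = L/(kA) = 0.0588/(0.0715·9.61) = 0.08558 K/W
  R_brass = L/(kA) = 0.00867/(112·9.61) = 8.055×10^-6 K/W
ΣR = 0.08585 K/W
ΔT = Q·ΣR = 1480 × 0.08585 = 127.1 K
Heat flows outward, so T_out = T_in − ΔT = 154 − 127.1 = 26.9 °C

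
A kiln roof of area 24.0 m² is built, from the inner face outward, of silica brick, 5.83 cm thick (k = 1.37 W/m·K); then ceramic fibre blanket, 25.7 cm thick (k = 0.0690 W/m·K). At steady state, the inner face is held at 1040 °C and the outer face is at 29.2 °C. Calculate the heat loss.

Series thermal resistances, inner to outer:
  R_silica brick = L/(kA) = 0.0583/(1.37·24.0) = 0.001773 K/W
  R_ceramic fibre blanket = L/(kA) = 0.257/(0.0690·24.0) = 0.1552 K/W
ΣR = 0.001773 + 0.1552 = 0.1570 K/W
Q = ΔT/ΣR = (1040 °C − 29.2 °C)/0.1570 = 6440 W

Q = 6.44 kW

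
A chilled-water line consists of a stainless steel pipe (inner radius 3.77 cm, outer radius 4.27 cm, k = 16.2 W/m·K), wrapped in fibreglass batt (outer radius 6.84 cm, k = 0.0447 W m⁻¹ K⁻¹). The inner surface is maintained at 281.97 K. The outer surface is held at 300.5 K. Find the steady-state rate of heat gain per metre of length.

Q' = 11.0 W/m

Treat each layer as a resistance in series:
  R'_stainless steel = ln(0.0427/0.0377)/(2πk) = 0.1245/(2π·16.2) = 0.001224 m·K/W
  R'_fibreglass batt = ln(0.0684/0.0427)/(2πk) = 0.4712/(2π·0.0447) = 1.678 m·K/W
ΣR = 0.001224 + 1.678 = 1.679 m·K/W
Q' = ΔT/ΣR = (281.97 K − 300.5 K)/1.679 = -11.0 W/m
(Negative Q' ⇒ heat flows inward; heat gain = 11.0 W/m.)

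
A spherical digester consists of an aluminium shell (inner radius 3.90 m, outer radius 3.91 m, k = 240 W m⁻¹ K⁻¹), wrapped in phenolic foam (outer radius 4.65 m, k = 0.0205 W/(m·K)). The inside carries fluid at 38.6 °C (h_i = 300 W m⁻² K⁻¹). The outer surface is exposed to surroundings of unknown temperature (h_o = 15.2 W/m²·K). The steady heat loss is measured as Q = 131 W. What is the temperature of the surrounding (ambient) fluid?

T_out = 17.9 °C

Series resistances:
  R_conv,in = 1/(4πr²h) = 1/(4π·3.90²·300) = 1.744×10^-5 K/W
  R_aluminium = (1/3.90 − 1/3.91)/(4πk) = 6.558×10^-4/(4π·240) = 2.174×10^-7 K/W
  R_phenolic foam = (1/3.91 − 1/4.65)/(4πk) = 0.04070/(4π·0.0205) = 0.1580 K/W
  R_conv,out = 1/(4πr²h) = 1/(4π·4.65²·15.2) = 2.421×10^-4 K/W
ΣR = 0.1583 K/W
ΔT = Q·ΣR = 131 × 0.1583 = 20.74 K
Heat flows outward, so T_out = T_in − ΔT = 38.6 − 20.74 = 17.9 °C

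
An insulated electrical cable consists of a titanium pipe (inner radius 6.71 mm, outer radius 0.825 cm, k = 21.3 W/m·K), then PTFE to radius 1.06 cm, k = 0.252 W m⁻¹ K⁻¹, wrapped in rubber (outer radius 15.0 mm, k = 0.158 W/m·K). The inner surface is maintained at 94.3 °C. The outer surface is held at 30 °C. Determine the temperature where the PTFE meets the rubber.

T = 74.1 °C

Treat each layer as a resistance in series:
  R'_titanium = ln(0.00825/0.00671)/(2πk) = 0.2066/(2π·21.3) = 0.001544 m·K/W
  R'_PTFE = ln(0.0106/0.00825)/(2πk) = 0.2506/(2π·0.252) = 0.1583 m·K/W
  R'_rubber = ln(0.0150/0.0106)/(2πk) = 0.3472/(2π·0.158) = 0.3497 m·K/W
ΣR = 0.001544 + 0.1583 + 0.3497 = 0.5095 m·K/W
Q' = ΔT/ΣR = (94.3 °C − 30 °C)/0.5095 = 126.2 W/m
From the inner boundary to the PTFE/rubber interface, ΣR_partial = 0.1598 m·K/W.
T_interface = T_in − Q'·ΣR_partial = 94.3 °C − (126.2)(0.1598) = 74.1 °C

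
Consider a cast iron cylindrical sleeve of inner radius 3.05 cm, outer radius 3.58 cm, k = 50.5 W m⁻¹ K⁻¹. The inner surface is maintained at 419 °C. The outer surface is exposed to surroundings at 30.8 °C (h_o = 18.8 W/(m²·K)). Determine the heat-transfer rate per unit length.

Q' = 1640 W/m

Resistance network (inner→outer):
  R'_cast iron = ln(0.0358/0.0305)/(2πk) = 0.1602/(2π·50.5) = 5.050×10^-4 m·K/W
  R'_conv,out = 1/(2πr h) = 1/(2π·0.0358·18.8) = 0.2365 m·K/W
ΣR = 5.050×10^-4 + 0.2365 = 0.2370 m·K/W
Q' = ΔT/ΣR = (419 °C − 30.8 °C)/0.2370 = 1640 W/m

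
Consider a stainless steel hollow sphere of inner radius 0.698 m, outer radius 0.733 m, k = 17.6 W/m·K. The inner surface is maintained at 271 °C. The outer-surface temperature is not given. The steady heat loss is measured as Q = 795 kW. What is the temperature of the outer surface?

T_out = 25.1 °C

Sum the resistances:
  R_stainless steel = (1/0.698 − 1/0.733)/(4πk) = 0.06841/(4π·17.6) = 3.093×10^-4 K/W
ΣR = 3.093×10^-4 K/W
ΔT = Q·ΣR = 7.95×10^5 × 3.093×10^-4 = 245.9 K
Heat flows outward, so T_out = T_in − ΔT = 271 − 245.9 = 25.1 °C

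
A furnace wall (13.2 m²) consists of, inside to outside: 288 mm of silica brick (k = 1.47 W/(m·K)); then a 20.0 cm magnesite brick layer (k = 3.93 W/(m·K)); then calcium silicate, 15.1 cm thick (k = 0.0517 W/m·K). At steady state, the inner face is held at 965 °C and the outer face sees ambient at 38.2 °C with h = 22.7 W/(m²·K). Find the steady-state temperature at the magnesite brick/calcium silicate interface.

Treat each layer as a resistance in series:
  R_silica brick = L/(kA) = 0.288/(1.47·13.2) = 0.01484 K/W
  R_magnesite brick = L/(kA) = 0.200/(3.93·13.2) = 0.003855 K/W
  R_calcium silicate = L/(kA) = 0.151/(0.0517·13.2) = 0.2213 K/W
  R_conv,out = 1/(hA) = 1/(22.7·13.2) = 0.003337 K/W
ΣR = 0.01484 + 0.003855 + 0.2213 + 0.003337 = 0.2433 K/W
Q = ΔT/ΣR = (965 °C − 38.2 °C)/0.2433 = 3809 W
From the inner boundary to the magnesite brick/calcium silicate interface, ΣR_partial = 0.01869 K/W.
T_interface = T_in − Q·ΣR_partial = 965 °C − (3809)(0.01869) = 894 °C

T = 894 °C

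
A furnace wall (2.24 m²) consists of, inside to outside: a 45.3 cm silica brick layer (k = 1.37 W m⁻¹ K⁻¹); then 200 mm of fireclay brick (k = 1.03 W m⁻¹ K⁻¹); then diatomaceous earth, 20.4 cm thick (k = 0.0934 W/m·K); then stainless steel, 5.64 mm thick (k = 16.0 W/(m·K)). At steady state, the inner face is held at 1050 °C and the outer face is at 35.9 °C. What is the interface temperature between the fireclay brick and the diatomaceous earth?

Treat each layer as a resistance in series:
  R_silica brick = L/(kA) = 0.453/(1.37·2.24) = 0.1476 K/W
  R_fireclay brick = L/(kA) = 0.200/(1.03·2.24) = 0.08669 K/W
  R_diatomaceous earth = L/(kA) = 0.204/(0.0934·2.24) = 0.9751 K/W
  R_stainless steel = L/(kA) = 0.00564/(16.0·2.24) = 1.574×10^-4 K/W
ΣR = 0.1476 + 0.08669 + 0.9751 + 1.574×10^-4 = 1.210 K/W
Q = ΔT/ΣR = (1050 °C − 35.9 °C)/1.210 = 838.1 W
From the inner boundary to the fireclay brick/diatomaceous earth interface, ΣR_partial = 0.2343 K/W.
T_interface = T_in − Q·ΣR_partial = 1050 °C − (838.1)(0.2343) = 854 °C

T = 854 °C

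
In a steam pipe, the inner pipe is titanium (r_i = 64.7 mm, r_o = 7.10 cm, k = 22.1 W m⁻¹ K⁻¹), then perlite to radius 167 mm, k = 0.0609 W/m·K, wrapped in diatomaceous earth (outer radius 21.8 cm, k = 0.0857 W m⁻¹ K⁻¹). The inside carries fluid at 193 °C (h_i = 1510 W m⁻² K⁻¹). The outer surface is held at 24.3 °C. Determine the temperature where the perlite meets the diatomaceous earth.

Treat each layer as a resistance in series:
  R'_conv,in = 1/(2πr h) = 1/(2π·0.0647·1510) = 0.001629 m·K/W
  R'_titanium = ln(0.0710/0.0647)/(2πk) = 0.09292/(2π·22.1) = 6.692×10^-4 m·K/W
  R'_perlite = ln(0.167/0.0710)/(2πk) = 0.8553/(2π·0.0609) = 2.235 m·K/W
  R'_diatomaceous earth = ln(0.218/0.167)/(2πk) = 0.2665/(2π·0.0857) = 0.4949 m·K/W
ΣR = 0.001629 + 6.692×10^-4 + 2.235 + 0.4949 = 2.732 m·K/W
Q' = ΔT/ΣR = (193 °C − 24.3 °C)/2.732 = 61.75 W/m
From the inner boundary to the perlite/diatomaceous earth interface, ΣR_partial = 2.237 m·K/W.
T_interface = T_in − Q'·ΣR_partial = 193 °C − (61.75)(2.237) = 54.9 °C

T = 54.9 °C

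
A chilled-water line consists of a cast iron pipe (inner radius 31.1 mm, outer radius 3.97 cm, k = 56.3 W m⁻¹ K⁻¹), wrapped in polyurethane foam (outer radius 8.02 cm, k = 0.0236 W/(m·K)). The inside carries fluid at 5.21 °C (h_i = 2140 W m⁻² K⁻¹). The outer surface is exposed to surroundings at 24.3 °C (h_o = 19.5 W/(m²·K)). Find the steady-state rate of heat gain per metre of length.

Treat each layer as a resistance in series:
  R'_conv,in = 1/(2πr h) = 1/(2π·0.0311·2140) = 0.002391 m·K/W
  R'_cast iron = ln(0.0397/0.0311)/(2πk) = 0.2441/(2π·56.3) = 6.902×10^-4 m·K/W
  R'_polyurethane foam = ln(0.0802/0.0397)/(2πk) = 0.7032/(2π·0.0236) = 4.742 m·K/W
  R'_conv,out = 1/(2πr h) = 1/(2π·0.0802·19.5) = 0.1018 m·K/W
ΣR = 0.002391 + 6.902×10^-4 + 4.742 + 0.1018 = 4.847 m·K/W
Q' = ΔT/ΣR = (5.21 °C − 24.3 °C)/4.847 = -3.94 W/m
(Negative Q' ⇒ heat flows inward; heat gain = 3.94 W/m.)

Q' = 3.94 W/m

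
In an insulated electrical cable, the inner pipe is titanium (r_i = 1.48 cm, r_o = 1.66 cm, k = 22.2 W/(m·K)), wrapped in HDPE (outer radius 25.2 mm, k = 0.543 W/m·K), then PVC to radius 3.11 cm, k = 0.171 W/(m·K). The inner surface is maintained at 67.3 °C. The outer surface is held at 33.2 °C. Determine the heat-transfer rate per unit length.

Q' = 107 W/m

Resistance network (inner→outer):
  R'_titanium = ln(0.0166/0.0148)/(2πk) = 0.1148/(2π·22.2) = 8.228×10^-4 m·K/W
  R'_HDPE = ln(0.0252/0.0166)/(2πk) = 0.4174/(2π·0.543) = 0.1224 m·K/W
  R'_PVC = ln(0.0311/0.0252)/(2πk) = 0.2104/(2π·0.171) = 0.1958 m·K/W
ΣR = 8.228×10^-4 + 0.1224 + 0.1958 = 0.3190 m·K/W
Q' = ΔT/ΣR = (67.3 °C − 33.2 °C)/0.3190 = 107 W/m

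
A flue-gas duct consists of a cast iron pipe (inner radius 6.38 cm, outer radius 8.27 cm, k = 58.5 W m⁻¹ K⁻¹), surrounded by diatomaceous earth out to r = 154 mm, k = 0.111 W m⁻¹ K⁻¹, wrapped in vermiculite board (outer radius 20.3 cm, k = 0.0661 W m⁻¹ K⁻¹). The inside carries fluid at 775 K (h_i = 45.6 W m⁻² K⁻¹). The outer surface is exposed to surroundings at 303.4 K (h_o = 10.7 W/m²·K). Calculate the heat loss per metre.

Treat each layer as a resistance in series:
  R'_conv,in = 1/(2πr h) = 1/(2π·0.0638·45.6) = 0.05471 m·K/W
  R'_cast iron = ln(0.0827/0.0638)/(2πk) = 0.2595/(2π·58.5) = 7.059×10^-4 m·K/W
  R'_diatomaceous earth = ln(0.154/0.0827)/(2πk) = 0.6217/(2π·0.111) = 0.8915 m·K/W
  R'_vermiculite board = ln(0.203/0.154)/(2πk) = 0.2763/(2π·0.0661) = 0.6652 m·K/W
  R'_conv,out = 1/(2πr h) = 1/(2π·0.203·10.7) = 0.07327 m·K/W
ΣR = 0.05471 + 7.059×10^-4 + 0.8915 + 0.6652 + 0.07327 = 1.685 m·K/W
Q' = ΔT/ΣR = (775 K − 303.4 K)/1.685 = 280 W/m

Q' = 280 W/m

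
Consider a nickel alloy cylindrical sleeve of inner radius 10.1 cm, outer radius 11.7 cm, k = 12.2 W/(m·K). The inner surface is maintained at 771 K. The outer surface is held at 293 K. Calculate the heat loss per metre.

Q' = 249 kW/m

Q' = 2πk·ΔT/ln(r₂/r₁) = 2π × 12.2 × 478 / ln(0.117/0.101) = 2.49×10^5 W/m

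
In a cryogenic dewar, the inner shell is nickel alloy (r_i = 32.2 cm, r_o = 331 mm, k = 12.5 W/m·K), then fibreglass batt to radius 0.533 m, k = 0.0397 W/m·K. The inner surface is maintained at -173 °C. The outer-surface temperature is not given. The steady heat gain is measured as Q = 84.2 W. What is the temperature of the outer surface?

T_out = 20.3 °C

Series resistances:
  R_nickel alloy = (1/0.322 − 1/0.331)/(4πk) = 0.08444/(4π·12.5) = 5.376×10^-4 K/W
  R_fibreglass batt = (1/0.331 − 1/0.533)/(4πk) = 1.145/(4π·0.0397) = 2.295 K/W
ΣR = 2.296 K/W
ΔT = Q·ΣR = 84.2 × 2.296 = 193.3 K
Heat flows inward, so T_out = T_in + ΔT = -173 + 193.3 = 20.3 °C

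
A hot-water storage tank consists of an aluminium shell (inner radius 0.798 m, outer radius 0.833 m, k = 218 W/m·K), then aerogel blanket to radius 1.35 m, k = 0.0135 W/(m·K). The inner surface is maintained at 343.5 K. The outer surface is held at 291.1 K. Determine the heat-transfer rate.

Treat each layer as a resistance in series:
  R_aluminium = (1/0.798 − 1/0.833)/(4πk) = 0.05265/(4π·218) = 1.922×10^-5 K/W
  R_aerogel blanket = (1/0.833 − 1/1.35)/(4πk) = 0.4597/(4π·0.0135) = 2.710 K/W
ΣR = 1.922×10^-5 + 2.710 = 2.710 K/W
Q = ΔT/ΣR = (343.5 K − 291.1 K)/2.710 = 19.3 W

Q = 19.3 W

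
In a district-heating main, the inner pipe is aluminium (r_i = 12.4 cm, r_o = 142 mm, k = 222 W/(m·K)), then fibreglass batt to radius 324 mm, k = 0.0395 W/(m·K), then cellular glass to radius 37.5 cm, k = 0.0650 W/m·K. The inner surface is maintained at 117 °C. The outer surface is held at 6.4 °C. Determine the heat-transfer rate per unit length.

Series thermal resistances, inner to outer:
  R'_aluminium = ln(0.142/0.124)/(2πk) = 0.1355/(2π·222) = 9.717×10^-5 m·K/W
  R'_fibreglass batt = ln(0.324/0.142)/(2πk) = 0.8249/(2π·0.0395) = 3.324 m·K/W
  R'_cellular glass = ln(0.375/0.324)/(2πk) = 0.1462/(2π·0.0650) = 0.3579 m·K/W
ΣR = 9.717×10^-5 + 3.324 + 0.3579 = 3.682 m·K/W
Q' = ΔT/ΣR = (117 °C − 6.4 °C)/3.682 = 30.0 W/m

Q' = 30.0 W/m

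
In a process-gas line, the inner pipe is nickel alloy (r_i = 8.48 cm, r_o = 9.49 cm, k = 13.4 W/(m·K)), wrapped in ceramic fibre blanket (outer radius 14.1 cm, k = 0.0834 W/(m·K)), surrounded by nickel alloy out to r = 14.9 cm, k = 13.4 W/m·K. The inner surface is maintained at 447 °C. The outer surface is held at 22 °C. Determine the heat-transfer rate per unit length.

Resistance network (inner→outer):
  R'_nickel alloy = ln(0.0949/0.0848)/(2πk) = 0.1125/(2π·13.4) = 0.001337 m·K/W
  R'_ceramic fibre blanket = ln(0.141/0.0949)/(2πk) = 0.3959/(2π·0.0834) = 0.7556 m·K/W
  R'_nickel alloy = ln(0.149/0.141)/(2πk) = 0.05519/(2π·13.4) = 6.555×10^-4 m·K/W
ΣR = 0.001337 + 0.7556 + 6.555×10^-4 = 0.7576 m·K/W
Q' = ΔT/ΣR = (447 °C − 22 °C)/0.7576 = 561 W/m

Q' = 561 W/m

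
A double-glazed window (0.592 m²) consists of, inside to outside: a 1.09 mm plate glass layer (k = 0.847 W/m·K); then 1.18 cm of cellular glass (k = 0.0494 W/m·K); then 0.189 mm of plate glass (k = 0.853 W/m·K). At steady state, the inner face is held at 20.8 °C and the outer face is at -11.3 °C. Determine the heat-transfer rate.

Q = 79.1 W

Series thermal resistances, inner to outer:
  R_plate glass = L/(kA) = 0.00109/(0.847·0.592) = 0.002174 K/W
  R_cellular glass = L/(kA) = 0.0118/(0.0494·0.592) = 0.4035 K/W
  R_plate glass = L/(kA) = 1.89×10^-4/(0.853·0.592) = 3.743×10^-4 K/W
ΣR = 0.002174 + 0.4035 + 3.743×10^-4 = 0.4060 K/W
Q = ΔT/ΣR = (20.8 °C − -11.3 °C)/0.4060 = 79.1 W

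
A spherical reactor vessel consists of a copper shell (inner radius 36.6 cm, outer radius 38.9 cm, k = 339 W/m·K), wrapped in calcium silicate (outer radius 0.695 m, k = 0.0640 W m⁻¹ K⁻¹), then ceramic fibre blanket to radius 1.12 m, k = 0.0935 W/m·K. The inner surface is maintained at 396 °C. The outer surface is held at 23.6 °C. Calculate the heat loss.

Treat each layer as a resistance in series:
  R_copper = (1/0.366 − 1/0.389)/(4πk) = 0.1615/(4π·339) = 3.792×10^-5 K/W
  R_calcium silicate = (1/0.389 − 1/0.695)/(4πk) = 1.132/(4π·0.0640) = 1.407 K/W
  R_ceramic fibre blanket = (1/0.695 − 1/1.12)/(4πk) = 0.5460/(4π·0.0935) = 0.4647 K/W
ΣR = 3.792×10^-5 + 1.407 + 0.4647 = 1.872 K/W
Q = ΔT/ΣR = (396 °C − 23.6 °C)/1.872 = 199 W

Q = 199 W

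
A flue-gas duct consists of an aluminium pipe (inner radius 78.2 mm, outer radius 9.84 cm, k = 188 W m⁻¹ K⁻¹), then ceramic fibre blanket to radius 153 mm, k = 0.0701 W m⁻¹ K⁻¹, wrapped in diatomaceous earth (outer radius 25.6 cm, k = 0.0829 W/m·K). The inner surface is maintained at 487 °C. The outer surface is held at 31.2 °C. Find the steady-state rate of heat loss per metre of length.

Q' = 229 W/m

Resistance network (inner→outer):
  R'_aluminium = ln(0.0984/0.0782)/(2πk) = 0.2298/(2π·188) = 1.945×10^-4 m·K/W
  R'_ceramic fibre blanket = ln(0.153/0.0984)/(2πk) = 0.4414/(2π·0.0701) = 1.002 m·K/W
  R'_diatomaceous earth = ln(0.256/0.153)/(2πk) = 0.5147/(2π·0.0829) = 0.9882 m·K/W
ΣR = 1.945×10^-4 + 1.002 + 0.9882 = 1.990 m·K/W
Q' = ΔT/ΣR = (487 °C − 31.2 °C)/1.990 = 229 W/m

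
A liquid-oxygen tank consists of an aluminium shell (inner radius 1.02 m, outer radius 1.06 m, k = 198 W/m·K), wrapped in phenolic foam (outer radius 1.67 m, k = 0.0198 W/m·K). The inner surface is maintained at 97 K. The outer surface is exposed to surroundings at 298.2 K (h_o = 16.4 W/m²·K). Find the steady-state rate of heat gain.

Q = 145 W

Treat each layer as a resistance in series:
  R_aluminium = (1/1.02 − 1/1.06)/(4πk) = 0.03700/(4π·198) = 1.487×10^-5 K/W
  R_phenolic foam = (1/1.06 − 1/1.67)/(4πk) = 0.3446/(4π·0.0198) = 1.385 K/W
  R_conv,out = 1/(4πr²h) = 1/(4π·1.67²·16.4) = 0.001740 K/W
ΣR = 1.487×10^-5 + 1.385 + 0.001740 = 1.387 K/W
Q = ΔT/ΣR = (97 K − 298.2 K)/1.387 = -145 W
(Negative Q ⇒ heat flows inward; heat gain = 145 W.)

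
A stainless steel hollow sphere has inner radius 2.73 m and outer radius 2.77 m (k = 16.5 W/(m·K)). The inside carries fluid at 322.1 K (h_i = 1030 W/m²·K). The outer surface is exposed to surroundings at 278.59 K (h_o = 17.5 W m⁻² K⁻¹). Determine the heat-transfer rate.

Series thermal resistances, inner to outer:
  R_conv,in = 1/(4πr²h) = 1/(4π·2.73²·1030) = 1.037×10^-5 K/W
  R_stainless steel = (1/2.73 − 1/2.77)/(4πk) = 0.005290/(4π·16.5) = 2.551×10^-5 K/W
  R_conv,out = 1/(4πr²h) = 1/(4π·2.77²·17.5) = 5.926×10^-4 K/W
ΣR = 1.037×10^-5 + 2.551×10^-5 + 5.926×10^-4 = 6.285×10^-4 K/W
Q = ΔT/ΣR = (322.1 K − 278.59 K)/6.285×10^-4 = 69200 W

Q = 69200 W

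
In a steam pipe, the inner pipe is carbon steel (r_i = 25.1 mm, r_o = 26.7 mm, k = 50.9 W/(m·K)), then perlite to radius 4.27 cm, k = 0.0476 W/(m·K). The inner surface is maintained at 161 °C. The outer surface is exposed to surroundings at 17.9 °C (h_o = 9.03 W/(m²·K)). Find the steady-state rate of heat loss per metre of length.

Q' = 72.2 W/m

Treat each layer as a resistance in series:
  R'_carbon steel = ln(0.0267/0.0251)/(2πk) = 0.06180/(2π·50.9) = 1.932×10^-4 m·K/W
  R'_perlite = ln(0.0427/0.0267)/(2πk) = 0.4695/(2π·0.0476) = 1.570 m·K/W
  R'_conv,out = 1/(2πr h) = 1/(2π·0.0427·9.03) = 0.4128 m·K/W
ΣR = 1.932×10^-4 + 1.570 + 0.4128 = 1.983 m·K/W
Q' = ΔT/ΣR = (161 °C − 17.9 °C)/1.983 = 72.2 W/m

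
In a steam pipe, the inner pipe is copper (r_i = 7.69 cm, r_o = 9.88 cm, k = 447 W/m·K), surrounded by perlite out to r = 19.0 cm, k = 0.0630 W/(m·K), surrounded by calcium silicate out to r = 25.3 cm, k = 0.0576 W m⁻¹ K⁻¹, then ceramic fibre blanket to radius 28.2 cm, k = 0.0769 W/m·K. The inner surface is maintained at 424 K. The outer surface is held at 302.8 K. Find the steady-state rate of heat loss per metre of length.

Q' = 45.4 W/m

Resistance network (inner→outer):
  R'_copper = ln(0.0988/0.0769)/(2πk) = 0.2506/(2π·447) = 8.922×10^-5 m·K/W
  R'_perlite = ln(0.190/0.0988)/(2πk) = 0.6539/(2π·0.0630) = 1.652 m·K/W
  R'_calcium silicate = ln(0.253/0.190)/(2πk) = 0.2864/(2π·0.0576) = 0.7913 m·K/W
  R'_ceramic fibre blanket = ln(0.282/0.253)/(2πk) = 0.1085/(2π·0.0769) = 0.2246 m·K/W
ΣR = 8.922×10^-5 + 1.652 + 0.7913 + 0.2246 = 2.668 m·K/W
Q' = ΔT/ΣR = (424 K − 302.8 K)/2.668 = 45.4 W/m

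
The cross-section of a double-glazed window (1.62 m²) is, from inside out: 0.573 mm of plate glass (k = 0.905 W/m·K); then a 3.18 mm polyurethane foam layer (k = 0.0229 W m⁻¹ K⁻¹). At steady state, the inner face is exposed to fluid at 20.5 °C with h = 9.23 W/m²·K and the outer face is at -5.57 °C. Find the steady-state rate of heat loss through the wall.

Series thermal resistances, inner to outer:
  R_conv,in = 1/(hA) = 1/(9.23·1.62) = 0.06688 K/W
  R_plate glass = L/(kA) = 5.73×10^-4/(0.905·1.62) = 3.908×10^-4 K/W
  R_polyurethane foam = L/(kA) = 0.00318/(0.0229·1.62) = 0.08572 K/W
ΣR = 0.06688 + 3.908×10^-4 + 0.08572 = 0.1530 K/W
Q = ΔT/ΣR = (20.5 °C − -5.57 °C)/0.1530 = 170 W

Q = 170 W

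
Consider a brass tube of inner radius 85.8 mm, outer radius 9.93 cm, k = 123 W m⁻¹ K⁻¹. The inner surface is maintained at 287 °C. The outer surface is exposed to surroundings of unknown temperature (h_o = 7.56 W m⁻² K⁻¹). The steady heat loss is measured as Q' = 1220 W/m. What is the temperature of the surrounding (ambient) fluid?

Sum the resistances:
  R'_brass = ln(0.0993/0.0858)/(2πk) = 0.1461/(2π·123) = 1.891×10^-4 m·K/W
  R'_conv,out = 1/(2πr h) = 1/(2π·0.0993·7.56) = 0.2120 m·K/W
ΣR = 0.2122 m·K/W
ΔT = Q'·ΣR = 1220 × 0.2122 = 258.9 K
Heat flows outward, so T_out = T_in − ΔT = 287 − 258.9 = 28.1 °C

T_out = 28.1 °C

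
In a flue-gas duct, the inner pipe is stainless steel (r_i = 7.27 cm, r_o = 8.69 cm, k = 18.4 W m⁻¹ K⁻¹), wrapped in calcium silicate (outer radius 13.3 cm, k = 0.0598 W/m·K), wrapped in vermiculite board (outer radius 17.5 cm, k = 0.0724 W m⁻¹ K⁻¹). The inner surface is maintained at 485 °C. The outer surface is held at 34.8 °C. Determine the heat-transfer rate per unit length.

Treat each layer as a resistance in series:
  R'_stainless steel = ln(0.0869/0.0727)/(2πk) = 0.1784/(2π·18.4) = 0.001543 m·K/W
  R'_calcium silicate = ln(0.133/0.0869)/(2πk) = 0.4256/(2π·0.0598) = 1.133 m·K/W
  R'_vermiculite board = ln(0.175/0.133)/(2πk) = 0.2744/(2π·0.0724) = 0.6033 m·K/W
ΣR = 0.001543 + 1.133 + 0.6033 = 1.738 m·K/W
Q' = ΔT/ΣR = (485 °C − 34.8 °C)/1.738 = 259 W/m

Q' = 259 W/m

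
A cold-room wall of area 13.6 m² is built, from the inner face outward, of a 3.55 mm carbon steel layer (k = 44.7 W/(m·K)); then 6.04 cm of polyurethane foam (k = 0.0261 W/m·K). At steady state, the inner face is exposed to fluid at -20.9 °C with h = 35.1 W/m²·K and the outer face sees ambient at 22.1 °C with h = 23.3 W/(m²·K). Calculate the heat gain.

Resistance network (inner→outer):
  R_conv,in = 1/(hA) = 1/(35.1·13.6) = 0.002095 K/W
  R_carbon steel = L/(kA) = 0.00355/(44.7·13.6) = 5.840×10^-6 K/W
  R_polyurethane foam = L/(kA) = 0.0604/(0.0261·13.6) = 0.1702 K/W
  R_conv,out = 1/(hA) = 1/(23.3·13.6) = 0.003156 K/W
ΣR = 0.002095 + 5.840×10^-6 + 0.1702 + 0.003156 = 0.1755 K/W
Q = ΔT/ΣR = (-20.9 °C − 22.1 °C)/0.1755 = -245 W
(Negative Q ⇒ heat flows inward; heat gain = 245 W.)

Q = 245 W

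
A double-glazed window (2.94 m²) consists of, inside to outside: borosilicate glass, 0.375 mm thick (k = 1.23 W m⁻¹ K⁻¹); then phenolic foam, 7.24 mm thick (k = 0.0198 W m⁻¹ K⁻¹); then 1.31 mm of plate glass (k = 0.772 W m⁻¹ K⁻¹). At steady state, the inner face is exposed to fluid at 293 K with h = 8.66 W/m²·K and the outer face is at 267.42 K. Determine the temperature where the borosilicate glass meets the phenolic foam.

Series thermal resistances, inner to outer:
  R_conv,in = 1/(hA) = 1/(8.66·2.94) = 0.03928 K/W
  R_borosilicate glass = L/(kA) = 3.75×10^-4/(1.23·2.94) = 1.037×10^-4 K/W
  R_phenolic foam = L/(kA) = 0.00724/(0.0198·2.94) = 0.1244 K/W
  R_plate glass = L/(kA) = 0.00131/(0.772·2.94) = 5.772×10^-4 K/W
ΣR = 0.03928 + 1.037×10^-4 + 0.1244 + 5.772×10^-4 = 0.1644 K/W
Q = ΔT/ΣR = (293 K − 267.42 K)/0.1644 = 155.6 W
From the inner boundary to the borosilicate glass/phenolic foam interface, ΣR_partial = 0.03938 K/W.
T_interface = T_in − Q·ΣR_partial = 293 K − (155.6)(0.03938) = 286.9 K

T = 286.9 K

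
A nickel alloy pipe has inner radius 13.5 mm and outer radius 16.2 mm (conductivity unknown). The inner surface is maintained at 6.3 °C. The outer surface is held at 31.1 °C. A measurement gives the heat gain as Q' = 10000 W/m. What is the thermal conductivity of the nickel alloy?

ΣR = ΔT/Q' = |6.3 − 31.1|/10000 = 0.002480 m·K/W
ln(r₂/r₁)/(2πk) = 0.002480 ⇒ k = 0.1823/(2π·0.002480) = 11.7 W/m·K

k = 11.7 W/m·K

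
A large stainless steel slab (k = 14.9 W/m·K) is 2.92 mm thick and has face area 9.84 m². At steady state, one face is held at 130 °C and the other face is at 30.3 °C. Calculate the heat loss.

Q = 5.01×10^6 W

Q = kA·ΔT/L = 14.9 × 9.84 × |130 °C − 30.3 °C| / 0.00292 = 5.01×10^6 W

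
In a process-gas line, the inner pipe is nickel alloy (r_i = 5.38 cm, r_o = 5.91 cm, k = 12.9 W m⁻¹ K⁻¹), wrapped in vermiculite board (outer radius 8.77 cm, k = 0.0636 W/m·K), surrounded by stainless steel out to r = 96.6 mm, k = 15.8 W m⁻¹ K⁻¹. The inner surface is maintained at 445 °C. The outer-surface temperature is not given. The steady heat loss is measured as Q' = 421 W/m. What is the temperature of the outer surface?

Series resistances:
  R'_nickel alloy = ln(0.0591/0.0538)/(2πk) = 0.09396/(2π·12.9) = 0.001159 m·K/W
  R'_vermiculite board = ln(0.0877/0.0591)/(2πk) = 0.3947/(2π·0.0636) = 0.9877 m·K/W
  R'_stainless steel = ln(0.0966/0.0877)/(2πk) = 0.09666/(2π·15.8) = 9.736×10^-4 m·K/W
ΣR = 0.9898 m·K/W
ΔT = Q'·ΣR = 421 × 0.9898 = 416.7 K
Heat flows outward, so T_out = T_in − ΔT = 445 − 416.7 = 28.3 °C

T_out = 28.3 °C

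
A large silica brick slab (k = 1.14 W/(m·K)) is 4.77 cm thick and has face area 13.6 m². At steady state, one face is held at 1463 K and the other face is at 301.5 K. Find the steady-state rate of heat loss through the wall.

Q = 3.78×10^5 W

Q = kA·ΔT/L = 1.14 × 13.6 × |1463 K − 301.5 K| / 0.0477 = 3.78×10^5 W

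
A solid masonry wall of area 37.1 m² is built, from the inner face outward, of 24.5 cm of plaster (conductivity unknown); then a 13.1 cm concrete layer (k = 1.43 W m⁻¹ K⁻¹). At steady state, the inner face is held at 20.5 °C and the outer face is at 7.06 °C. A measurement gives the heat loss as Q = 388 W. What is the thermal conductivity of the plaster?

ΣR = ΔT/Q = |20.5 − 7.06|/388 = 0.03464 K/W
Known resistances:
  R_concrete = L/(kA) = 0.131/(1.43·37.1) = 0.002469 K/W
R_plaster = ΣR − ΣR_known = 0.03464 − 0.002469 = 0.03217 K/W
L/(kA) = 0.03217 ⇒ k = 0.245/(0.03217·37.1) = 0.205 W/m·K

k = 0.205 W/m·K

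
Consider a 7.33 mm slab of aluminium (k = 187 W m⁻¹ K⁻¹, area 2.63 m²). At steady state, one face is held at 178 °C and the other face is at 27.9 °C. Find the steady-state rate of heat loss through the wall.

Q = kA·ΔT/L = 187 × 2.63 × |178 °C − 27.9 °C| / 0.00733 = 1.01×10^7 W

Q = 1.01×10^7 W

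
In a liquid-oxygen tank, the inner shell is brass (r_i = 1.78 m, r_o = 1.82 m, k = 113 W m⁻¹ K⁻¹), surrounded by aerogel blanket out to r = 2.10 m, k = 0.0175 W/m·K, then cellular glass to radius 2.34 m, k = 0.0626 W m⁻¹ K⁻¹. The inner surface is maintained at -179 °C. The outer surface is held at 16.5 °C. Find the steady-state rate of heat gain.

Q = 495 W

Resistance network (inner→outer):
  R_brass = (1/1.78 − 1/1.82)/(4πk) = 0.01235/(4π·113) = 8.695×10^-6 K/W
  R_aerogel blanket = (1/1.82 − 1/2.10)/(4πk) = 0.07326/(4π·0.0175) = 0.3331 K/W
  R_cellular glass = (1/2.10 − 1/2.34)/(4πk) = 0.04884/(4π·0.0626) = 0.06209 K/W
ΣR = 8.695×10^-6 + 0.3331 + 0.06209 = 0.3952 K/W
Q = ΔT/ΣR = (-179 °C − 16.5 °C)/0.3952 = -495 W
(Negative Q ⇒ heat flows inward; heat gain = 495 W.)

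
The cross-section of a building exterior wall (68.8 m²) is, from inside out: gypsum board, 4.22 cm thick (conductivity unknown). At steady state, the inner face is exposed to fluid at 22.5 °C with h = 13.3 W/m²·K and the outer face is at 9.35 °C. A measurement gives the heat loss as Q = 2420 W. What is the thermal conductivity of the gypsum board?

ΣR = ΔT/Q = |22.5 − 9.35|/2420 = 0.005434 K/W
Known resistances:
  R_conv,in = 1/(hA) = 1/(13.3·68.8) = 0.001093 K/W
R_gypsum board = ΣR − ΣR_known = 0.005434 − 0.001093 = 0.004341 K/W
L/(kA) = 0.004341 ⇒ k = 0.0422/(0.004341·68.8) = 0.141 W/m·K

k = 0.141 W/m·K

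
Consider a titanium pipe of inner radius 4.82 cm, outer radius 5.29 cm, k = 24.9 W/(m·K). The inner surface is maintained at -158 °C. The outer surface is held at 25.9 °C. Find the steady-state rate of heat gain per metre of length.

Q' = 309 kW/m

Q' = 2πk·ΔT/ln(r₂/r₁) = 2π × 24.9 × 183.9 / ln(0.0529/0.0482) = 3.09×10^5 W/m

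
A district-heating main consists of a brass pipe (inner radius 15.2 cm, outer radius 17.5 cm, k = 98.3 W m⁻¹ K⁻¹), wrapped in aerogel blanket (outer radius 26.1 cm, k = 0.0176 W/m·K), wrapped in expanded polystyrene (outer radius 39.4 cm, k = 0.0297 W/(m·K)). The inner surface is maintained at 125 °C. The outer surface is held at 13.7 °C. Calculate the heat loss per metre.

Q' = 19.1 W/m

Treat each layer as a resistance in series:
  R'_brass = ln(0.175/0.152)/(2πk) = 0.1409/(2π·98.3) = 2.281×10^-4 m·K/W
  R'_aerogel blanket = ln(0.261/0.175)/(2πk) = 0.3997/(2π·0.0176) = 3.615 m·K/W
  R'_expanded polystyrene = ln(0.394/0.261)/(2πk) = 0.4118/(2π·0.0297) = 2.207 m·K/W
ΣR = 2.281×10^-4 + 3.615 + 2.207 = 5.822 m·K/W
Q' = ΔT/ΣR = (125 °C − 13.7 °C)/5.822 = 19.1 W/m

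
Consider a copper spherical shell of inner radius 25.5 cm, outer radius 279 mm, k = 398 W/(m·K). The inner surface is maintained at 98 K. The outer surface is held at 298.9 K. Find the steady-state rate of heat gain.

Q = 4πk·ΔT/(1/r₁ − 1/r₂) = 4π × 398 × 200.9 / (1/0.255 − 1/0.279) = 2.98×10^6 W

Q = 2980 kW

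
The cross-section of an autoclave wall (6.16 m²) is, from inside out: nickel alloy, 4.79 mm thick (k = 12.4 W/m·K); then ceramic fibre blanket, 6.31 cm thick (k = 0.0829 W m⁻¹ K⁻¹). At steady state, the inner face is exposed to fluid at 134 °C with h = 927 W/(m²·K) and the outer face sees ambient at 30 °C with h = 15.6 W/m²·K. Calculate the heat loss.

Q = 775 W

Series thermal resistances, inner to outer:
  R_conv,in = 1/(hA) = 1/(927·6.16) = 1.751×10^-4 K/W
  R_nickel alloy = L/(kA) = 0.00479/(12.4·6.16) = 6.271×10^-5 K/W
  R_ceramic fibre blanket = L/(kA) = 0.0631/(0.0829·6.16) = 0.1236 K/W
  R_conv,out = 1/(hA) = 1/(15.6·6.16) = 0.01041 K/W
ΣR = 1.751×10^-4 + 6.271×10^-5 + 0.1236 + 0.01041 = 0.1342 K/W
Q = ΔT/ΣR = (134 °C − 30 °C)/0.1342 = 775 W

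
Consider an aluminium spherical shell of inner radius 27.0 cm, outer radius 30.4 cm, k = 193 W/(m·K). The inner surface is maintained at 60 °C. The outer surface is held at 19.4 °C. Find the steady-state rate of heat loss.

Q = 4πk·ΔT/(1/r₁ − 1/r₂) = 4π × 193 × 40.6 / (1/0.270 − 1/0.304) = 2.38×10^5 W

Q = 238 kW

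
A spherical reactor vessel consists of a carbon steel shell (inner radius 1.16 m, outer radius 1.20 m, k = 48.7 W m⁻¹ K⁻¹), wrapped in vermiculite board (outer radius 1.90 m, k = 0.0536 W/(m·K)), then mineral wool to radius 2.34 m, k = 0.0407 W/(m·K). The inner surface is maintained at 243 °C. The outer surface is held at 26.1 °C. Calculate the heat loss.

Q = 334 W

Resistance network (inner→outer):
  R_carbon steel = (1/1.16 − 1/1.20)/(4πk) = 0.02874/(4π·48.7) = 4.696×10^-5 K/W
  R_vermiculite board = (1/1.20 − 1/1.90)/(4πk) = 0.3070/(4π·0.0536) = 0.4558 K/W
  R_mineral wool = (1/1.90 − 1/2.34)/(4πk) = 0.09897/(4π·0.0407) = 0.1935 K/W
ΣR = 4.696×10^-5 + 0.4558 + 0.1935 = 0.6493 K/W
Q = ΔT/ΣR = (243 °C − 26.1 °C)/0.6493 = 334 W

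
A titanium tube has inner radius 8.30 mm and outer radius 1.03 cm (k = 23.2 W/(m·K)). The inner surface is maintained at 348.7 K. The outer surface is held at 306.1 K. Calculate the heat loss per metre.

Q' = 28.8 kW/m

Q' = 2πk·ΔT/ln(r₂/r₁) = 2π × 23.2 × 42.6 / ln(0.0103/0.00830) = 28800 W/m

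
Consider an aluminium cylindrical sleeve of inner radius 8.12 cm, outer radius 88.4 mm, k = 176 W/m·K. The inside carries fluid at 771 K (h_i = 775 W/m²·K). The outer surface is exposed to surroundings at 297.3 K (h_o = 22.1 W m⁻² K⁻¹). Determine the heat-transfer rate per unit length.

Series thermal resistances, inner to outer:
  R'_conv,in = 1/(2πr h) = 1/(2π·0.0812·775) = 0.002529 m·K/W
  R'_aluminium = ln(0.0884/0.0812)/(2πk) = 0.08496/(2π·176) = 7.683×10^-5 m·K/W
  R'_conv,out = 1/(2πr h) = 1/(2π·0.0884·22.1) = 0.08147 m·K/W
ΣR = 0.002529 + 7.683×10^-5 + 0.08147 = 0.08408 m·K/W
Q' = ΔT/ΣR = (771 K − 297.3 K)/0.08408 = 5630 W/m

Q' = 5.63 kW/m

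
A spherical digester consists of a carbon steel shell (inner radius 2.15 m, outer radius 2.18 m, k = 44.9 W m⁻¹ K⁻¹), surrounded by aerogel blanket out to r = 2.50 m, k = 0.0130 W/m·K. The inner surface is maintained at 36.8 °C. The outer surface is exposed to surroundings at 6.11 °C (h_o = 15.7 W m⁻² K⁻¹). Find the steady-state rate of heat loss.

Series thermal resistances, inner to outer:
  R_carbon steel = (1/2.15 − 1/2.18)/(4πk) = 0.006401/(4π·44.9) = 1.134×10^-5 K/W
  R_aerogel blanket = (1/2.18 − 1/2.50)/(4πk) = 0.05872/(4π·0.0130) = 0.3594 K/W
  R_conv,out = 1/(4πr²h) = 1/(4π·2.50²·15.7) = 8.110×10^-4 K/W
ΣR = 1.134×10^-5 + 0.3594 + 8.110×10^-4 = 0.3602 K/W
Q = ΔT/ΣR = (36.8 °C − 6.11 °C)/0.3602 = 85.2 W

Q = 85.2 W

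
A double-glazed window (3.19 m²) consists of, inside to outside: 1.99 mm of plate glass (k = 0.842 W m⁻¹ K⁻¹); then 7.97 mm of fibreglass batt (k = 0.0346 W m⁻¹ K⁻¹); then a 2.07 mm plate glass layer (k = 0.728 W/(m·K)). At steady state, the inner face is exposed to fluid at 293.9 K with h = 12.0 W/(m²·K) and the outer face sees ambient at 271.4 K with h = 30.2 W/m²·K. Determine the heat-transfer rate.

Series thermal resistances, inner to outer:
  R_conv,in = 1/(hA) = 1/(12.0·3.19) = 0.02612 K/W
  R_plate glass = L/(kA) = 0.00199/(0.842·3.19) = 7.409×10^-4 K/W
  R_fibreglass batt = L/(kA) = 0.00797/(0.0346·3.19) = 0.07221 K/W
  R_plate glass = L/(kA) = 0.00207/(0.728·3.19) = 8.914×10^-4 K/W
  R_conv,out = 1/(hA) = 1/(30.2·3.19) = 0.01038 K/W
ΣR = 0.02612 + 7.409×10^-4 + 0.07221 + 8.914×10^-4 + 0.01038 = 0.1103 K/W
Q = ΔT/ΣR = (293.9 K − 271.4 K)/0.1103 = 204 W

Q = 204 W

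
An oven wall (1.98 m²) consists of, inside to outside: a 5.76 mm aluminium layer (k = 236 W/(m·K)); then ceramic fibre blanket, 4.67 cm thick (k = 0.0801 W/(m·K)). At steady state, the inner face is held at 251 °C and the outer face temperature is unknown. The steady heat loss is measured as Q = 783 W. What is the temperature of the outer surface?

T_out = 20.4 °C

Sum the resistances:
  R_aluminium = L/(kA) = 0.00576/(236·1.98) = 1.233×10^-5 K/W
  R_ceramic fibre blanket = L/(kA) = 0.0467/(0.0801·1.98) = 0.2945 K/W
ΣR = 0.2945 K/W
ΔT = Q·ΣR = 783 × 0.2945 = 230.6 K
Heat flows outward, so T_out = T_in − ΔT = 251 − 230.6 = 20.4 °C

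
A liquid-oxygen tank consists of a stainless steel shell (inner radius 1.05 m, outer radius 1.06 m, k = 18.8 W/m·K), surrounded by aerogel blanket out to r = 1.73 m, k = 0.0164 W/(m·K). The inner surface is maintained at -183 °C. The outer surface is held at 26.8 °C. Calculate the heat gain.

Q = 118 W

Resistance network (inner→outer):
  R_stainless steel = (1/1.05 − 1/1.06)/(4πk) = 0.008985/(4π·18.8) = 3.803×10^-5 K/W
  R_aerogel blanket = (1/1.06 − 1/1.73)/(4πk) = 0.3654/(4π·0.0164) = 1.773 K/W
ΣR = 3.803×10^-5 + 1.773 = 1.773 K/W
Q = ΔT/ΣR = (-183 °C − 26.8 °C)/1.773 = -118 W
(Negative Q ⇒ heat flows inward; heat gain = 118 W.)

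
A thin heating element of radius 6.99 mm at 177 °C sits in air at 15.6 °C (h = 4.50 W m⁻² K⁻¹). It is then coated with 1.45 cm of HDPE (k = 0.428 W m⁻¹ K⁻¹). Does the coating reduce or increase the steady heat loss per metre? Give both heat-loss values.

Critical radius for a cylinder: r_cr = k/h = 0.0951 m = 9.51 cm.
Outer radius after coating: r₂ = 0.00699 + 0.0145 = 0.02149 m.
Since r₁ < r_cr and r₂ ≤ r_cr, the coating moves toward the maximum at r_cr — heat loss rises.
Bare: R = 1/(2πr₁h) = 5.060 m·K/W; Q = 161.4/5.060 = 31.9 W/m.
Coated: R = R_cond + R_conv = 2.063 m·K/W; Q = 161.4/2.063 = 78.2 W/m.

increases: 31.9 → 78.2 W/m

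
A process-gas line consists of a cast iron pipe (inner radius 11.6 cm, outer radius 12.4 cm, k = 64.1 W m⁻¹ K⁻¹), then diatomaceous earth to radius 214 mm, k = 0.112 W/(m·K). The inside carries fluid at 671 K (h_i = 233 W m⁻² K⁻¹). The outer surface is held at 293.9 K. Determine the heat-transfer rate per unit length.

Q' = 483 W/m

Resistance network (inner→outer):
  R'_conv,in = 1/(2πr h) = 1/(2π·0.116·233) = 0.005889 m·K/W
  R'_cast iron = ln(0.124/0.116)/(2πk) = 0.06669/(2π·64.1) = 1.656×10^-4 m·K/W
  R'_diatomaceous earth = ln(0.214/0.124)/(2πk) = 0.5457/(2π·0.112) = 0.7754 m·K/W
ΣR = 0.005889 + 1.656×10^-4 + 0.7754 = 0.7815 m·K/W
Q' = ΔT/ΣR = (671 K − 293.9 K)/0.7815 = 483 W/m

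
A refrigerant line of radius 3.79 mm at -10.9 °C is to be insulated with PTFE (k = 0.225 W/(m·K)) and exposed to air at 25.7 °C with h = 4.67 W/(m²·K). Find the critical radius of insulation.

r_cr = 4.82 cm

For a cylinder, r_cr = k_ins/h = 0.225/4.67 = 0.0482 m = 4.82 cm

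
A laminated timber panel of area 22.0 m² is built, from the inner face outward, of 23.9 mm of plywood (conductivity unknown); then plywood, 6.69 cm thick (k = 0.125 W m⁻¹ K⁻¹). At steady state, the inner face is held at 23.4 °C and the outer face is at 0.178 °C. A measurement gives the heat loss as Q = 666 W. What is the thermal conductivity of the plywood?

k = 0.103 W/m·K

ΣR = ΔT/Q = |23.4 − 0.178|/666 = 0.03487 K/W
Known resistances:
  R_plywood = L/(kA) = 0.0669/(0.125·22.0) = 0.02433 K/W
R_plywood = ΣR − ΣR_known = 0.03487 − 0.02433 = 0.01054 K/W
L/(kA) = 0.01054 ⇒ k = 0.0239/(0.01054·22.0) = 0.103 W/m·K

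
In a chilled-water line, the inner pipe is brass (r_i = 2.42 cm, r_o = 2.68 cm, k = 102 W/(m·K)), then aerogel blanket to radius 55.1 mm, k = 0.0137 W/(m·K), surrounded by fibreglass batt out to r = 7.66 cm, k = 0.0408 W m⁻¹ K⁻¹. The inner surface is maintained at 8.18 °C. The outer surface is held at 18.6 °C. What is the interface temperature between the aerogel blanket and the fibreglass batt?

Series thermal resistances, inner to outer:
  R'_brass = ln(0.0268/0.0242)/(2πk) = 0.1020/(2π·102) = 1.592×10^-4 m·K/W
  R'_aerogel blanket = ln(0.0551/0.0268)/(2πk) = 0.7207/(2π·0.0137) = 8.373 m·K/W
  R'_fibreglass batt = ln(0.0766/0.0551)/(2πk) = 0.3294/(2π·0.0408) = 1.285 m·K/W
ΣR = 1.592×10^-4 + 8.373 + 1.285 = 9.658 m·K/W
Q' = ΔT/ΣR = (8.18 °C − 18.6 °C)/9.658 = -1.079 W/m
From the inner boundary to the aerogel blanket/fibreglass batt interface, ΣR_partial = 8.373 m·K/W.
T_interface = T_in − Q'·ΣR_partial = 8.18 °C − (-1.079)(8.373) = 17.2 °C

T = 17.2 °C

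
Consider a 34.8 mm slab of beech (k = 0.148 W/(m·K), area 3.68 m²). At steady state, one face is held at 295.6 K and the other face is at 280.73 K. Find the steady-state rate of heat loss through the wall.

Q = kA·ΔT/L = 0.148 × 3.68 × |295.6 K − 280.73 K| / 0.0348 = 233 W

Q = 233 W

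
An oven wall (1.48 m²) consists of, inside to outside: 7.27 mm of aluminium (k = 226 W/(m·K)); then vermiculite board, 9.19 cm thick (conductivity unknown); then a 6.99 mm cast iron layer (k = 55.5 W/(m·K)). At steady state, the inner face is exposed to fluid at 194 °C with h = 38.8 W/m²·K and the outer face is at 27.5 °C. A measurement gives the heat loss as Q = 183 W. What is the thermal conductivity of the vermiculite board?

k = 0.0696 W/m·K

ΣR = ΔT/Q = |194 − 27.5|/183 = 0.9098 K/W
Known resistances:
  R_conv,in = 1/(hA) = 1/(38.8·1.48) = 0.01741 K/W
  R_aluminium = L/(kA) = 0.00727/(226·1.48) = 2.174×10^-5 K/W
  R_cast iron = L/(kA) = 0.00699/(55.5·1.48) = 8.510×10^-5 K/W
R_vermiculite board = ΣR − ΣR_known = 0.9098 − 0.01752 = 0.8923 K/W
L/(kA) = 0.8923 ⇒ k = 0.0919/(0.8923·1.48) = 0.0696 W/m·K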